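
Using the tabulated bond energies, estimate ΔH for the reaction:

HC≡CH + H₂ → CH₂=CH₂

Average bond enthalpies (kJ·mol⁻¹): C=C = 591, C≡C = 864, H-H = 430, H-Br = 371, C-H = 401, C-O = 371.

Bonds broken (reactants):
  C≡C: 1 × 864 = 864
  C-H: 2 × 401 = 802
  H-H: 1 × 430 = 430
  Σ(broken) = 2096 kJ
Bonds formed (products):
  C-H: 4 × 401 = 1604
  C=C: 1 × 591 = 591
  Σ(formed) = 2195 kJ
ΔH = Σ(broken) − Σ(formed) = 2096 − 2195 = −99 kJ

ΔH ≈ −99 kJ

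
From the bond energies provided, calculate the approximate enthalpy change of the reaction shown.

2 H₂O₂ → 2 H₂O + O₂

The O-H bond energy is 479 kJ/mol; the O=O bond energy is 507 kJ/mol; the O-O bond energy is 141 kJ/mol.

Bonds broken (reactants):
  O-H: 4 × 479 = 1916
  O-O: 2 × 141 = 282
  Σ(broken) = 2198 kJ
Bonds formed (products):
  O-H: 4 × 479 = 1916
  O=O: 1 × 507 = 507
  Σ(formed) = 2423 kJ
ΔH = Σ(broken) − Σ(formed) = 2198 − 2423 = −225 kJ

ΔH ≈ −225 kJ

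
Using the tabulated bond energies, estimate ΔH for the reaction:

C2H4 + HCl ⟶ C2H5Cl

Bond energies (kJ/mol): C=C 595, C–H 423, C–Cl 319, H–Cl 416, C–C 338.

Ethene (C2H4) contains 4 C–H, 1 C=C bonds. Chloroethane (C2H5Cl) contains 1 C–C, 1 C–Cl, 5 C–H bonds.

Bonds broken (reactants):
  C–H: 4 × 423 = 1692
  C=C: 1 × 595 = 595
  H–Cl: 1 × 416 = 416
  Σ(broken) = 2703 kJ
Bonds formed (products):
  C–C: 1 × 338 = 338
  C–Cl: 1 × 319 = 319
  C–H: 5 × 423 = 2115
  Σ(formed) = 2772 kJ
ΔH = Σ(broken) − Σ(formed) = 2703 − 2772 = −69 kJ

ΔH ≈ −69 kJ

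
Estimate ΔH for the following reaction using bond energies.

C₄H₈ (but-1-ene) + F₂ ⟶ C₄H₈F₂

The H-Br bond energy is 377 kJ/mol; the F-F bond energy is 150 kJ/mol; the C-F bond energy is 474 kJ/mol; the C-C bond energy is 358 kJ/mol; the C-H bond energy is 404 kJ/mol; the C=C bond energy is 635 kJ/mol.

ΔH ≈ −521 kJ

Bonds broken (reactants):
  C-C: 2 × 358 = 716
  C-H: 8 × 404 = 3232
  C=C: 1 × 635 = 635
  F-F: 1 × 150 = 150
  Σ(broken) = 4733 kJ
Bonds formed (products):
  C-C: 3 × 358 = 1074
  C-F: 2 × 474 = 948
  C-H: 8 × 404 = 3232
  Σ(formed) = 5254 kJ
ΔH = Σ(broken) − Σ(formed) = 4733 − 5254 = −521 kJ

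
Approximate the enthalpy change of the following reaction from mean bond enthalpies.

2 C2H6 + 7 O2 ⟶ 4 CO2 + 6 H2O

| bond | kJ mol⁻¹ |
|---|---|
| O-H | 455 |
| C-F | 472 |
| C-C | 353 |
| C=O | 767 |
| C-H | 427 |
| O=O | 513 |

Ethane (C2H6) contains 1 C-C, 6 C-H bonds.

ΔH ≈ −2175 kJ

Bonds broken (reactants):
  C-C: 2 × 353 = 706
  C-H: 12 × 427 = 5124
  O=O: 7 × 513 = 3591
  Σ(broken) = 9421 kJ
Bonds formed (products):
  C=O: 8 × 767 = 6136
  O-H: 12 × 455 = 5460
  Σ(formed) = 11596 kJ
ΔH = Σ(broken) − Σ(formed) = 9421 − 11596 = −2175 kJ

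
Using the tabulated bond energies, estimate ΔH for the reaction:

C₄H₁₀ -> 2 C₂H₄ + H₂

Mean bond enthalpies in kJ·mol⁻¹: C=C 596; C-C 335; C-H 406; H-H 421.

Bonds broken (reactants):
  C-C: 3 × 335 = 1005
  C-H: 10 × 406 = 4060
  Σ(broken) = 5065 kJ
Bonds formed (products):
  C-H: 8 × 406 = 3248
  C=C: 2 × 596 = 1192
  H-H: 1 × 421 = 421
  Σ(formed) = 4861 kJ
ΔH = Σ(broken) − Σ(formed) = 5065 − 4861 = +204 kJ

ΔH ≈ +204 kJ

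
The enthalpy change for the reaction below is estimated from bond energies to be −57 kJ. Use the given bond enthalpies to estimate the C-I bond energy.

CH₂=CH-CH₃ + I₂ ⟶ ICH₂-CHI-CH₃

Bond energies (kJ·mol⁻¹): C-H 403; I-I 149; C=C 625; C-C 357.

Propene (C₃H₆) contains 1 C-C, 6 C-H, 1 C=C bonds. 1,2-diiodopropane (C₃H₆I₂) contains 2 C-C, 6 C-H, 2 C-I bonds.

D(C-I) ≈ 237 kJ/mol

Let D be the C-I bond energy.
Σ(broken) = 1×357 + 6×403 + 1×625 + 1×149 = 3549
Σ(formed) = 2×357 + 6×403 + 2×D = 3132 + 2D
ΔH = Σ(broken) − Σ(formed) = (3549) − (3132 + 2D) = +417 − 2D
Setting this equal to −57 kJ gives 2D = 474, so D = 237 kJ/mol.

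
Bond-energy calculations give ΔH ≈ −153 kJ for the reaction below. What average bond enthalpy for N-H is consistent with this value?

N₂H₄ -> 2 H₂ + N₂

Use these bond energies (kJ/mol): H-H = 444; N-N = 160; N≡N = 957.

Let D be the N-H bond energy.
Σ(broken) = 4×D + 1×160 = 160 + 4D
Σ(formed) = 2×444 + 1×957 = 1845
ΔH = Σ(broken) − Σ(formed) = (160 + 4D) − (1845) = −1685 + 4D
Setting this equal to −153 kJ gives 4D = 1532, so D = 383 kJ/mol.

D(N-H) ≈ 383 kJ/mol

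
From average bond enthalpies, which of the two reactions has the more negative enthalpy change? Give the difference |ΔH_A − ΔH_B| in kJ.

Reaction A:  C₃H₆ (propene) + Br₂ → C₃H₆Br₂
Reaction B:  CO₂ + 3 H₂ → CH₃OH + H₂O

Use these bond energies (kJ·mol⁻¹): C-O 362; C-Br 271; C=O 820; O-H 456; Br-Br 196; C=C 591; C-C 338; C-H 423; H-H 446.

Reaction A, by 72 kJ

Reaction A:
  Bonds broken (reactants):
    Br-Br: 1 × 196 = 196
    C-C: 1 × 338 = 338
    C-H: 6 × 423 = 2538
    C=C: 1 × 591 = 591
    Σ(broken) = 3663 kJ
  Bonds formed (products):
    C-Br: 2 × 271 = 542
    C-C: 2 × 338 = 676
    C-H: 6 × 423 = 2538
    Σ(formed) = 3756 kJ
  ΔH_A = 3663 − 3756 = −93 kJ
Reaction B:
  Bonds broken (reactants):
    C=O: 2 × 820 = 1640
    H-H: 3 × 446 = 1338
    Σ(broken) = 2978 kJ
  Bonds formed (products):
    C-H: 3 × 423 = 1269
    C-O: 1 × 362 = 362
    O-H: 3 × 456 = 1368
    Σ(formed) = 2999 kJ
  ΔH_B = 2978 − 2999 = −21 kJ
ΔH_A − ΔH_B = −72 kJ, so reaction A has the more negative ΔH; |ΔH_A − ΔH_B| = 72 kJ.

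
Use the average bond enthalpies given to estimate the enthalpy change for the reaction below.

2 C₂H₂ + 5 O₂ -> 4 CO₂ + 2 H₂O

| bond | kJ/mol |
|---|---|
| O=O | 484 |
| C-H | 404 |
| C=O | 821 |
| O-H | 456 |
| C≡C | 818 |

ΔH ≈ −2720 kJ

Bonds broken (reactants):
  C≡C: 2 × 818 = 1636
  C-H: 4 × 404 = 1616
  O=O: 5 × 484 = 2420
  Σ(broken) = 5672 kJ
Bonds formed (products):
  C=O: 8 × 821 = 6568
  O-H: 4 × 456 = 1824
  Σ(formed) = 8392 kJ
ΔH = Σ(broken) − Σ(formed) = 5672 − 8392 = −2720 kJ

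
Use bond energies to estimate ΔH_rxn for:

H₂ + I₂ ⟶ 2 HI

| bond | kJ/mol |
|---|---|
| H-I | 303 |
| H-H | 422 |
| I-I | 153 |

Bonds broken (reactants):
  H-H: 1 × 422 = 422
  I-I: 1 × 153 = 153
  Σ(broken) = 575 kJ
Bonds formed (products):
  H-I: 2 × 303 = 606
  Σ(formed) = 606 kJ
ΔH = Σ(broken) − Σ(formed) = 575 − 606 = −31 kJ

ΔH ≈ −31 kJ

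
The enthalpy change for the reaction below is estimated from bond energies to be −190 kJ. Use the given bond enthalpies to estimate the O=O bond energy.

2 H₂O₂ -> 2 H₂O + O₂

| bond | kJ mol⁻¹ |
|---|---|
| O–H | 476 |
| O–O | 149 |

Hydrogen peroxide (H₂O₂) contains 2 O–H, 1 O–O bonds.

D(O=O) ≈ 488 kJ/mol

Let D be the O=O bond energy.
Σ(broken) = 4×476 + 2×149 = 2202
Σ(formed) = 4×476 + 1×D = 1904 + D
ΔH = Σ(broken) − Σ(formed) = (2202) − (1904 + D) = +298 − D
Setting this equal to −190 kJ gives D = 488 kJ/mol.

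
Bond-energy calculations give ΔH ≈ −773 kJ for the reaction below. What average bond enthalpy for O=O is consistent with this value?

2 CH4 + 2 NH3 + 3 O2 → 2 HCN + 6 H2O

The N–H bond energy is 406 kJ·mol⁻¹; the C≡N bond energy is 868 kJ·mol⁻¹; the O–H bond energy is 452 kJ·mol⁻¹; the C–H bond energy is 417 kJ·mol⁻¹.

Let D be the O=O bond energy.
Σ(broken) = 8×417 + 6×406 + 3×D = 5772 + 3D
Σ(formed) = 2×868 + 2×417 + 12×452 = 7994
ΔH = Σ(broken) − Σ(formed) = (5772 + 3D) − (7994) = −2222 + 3D
Setting this equal to −773 kJ gives 3D = 1449, so D = 483 kJ/mol.

D(O=O) ≈ 483 kJ/mol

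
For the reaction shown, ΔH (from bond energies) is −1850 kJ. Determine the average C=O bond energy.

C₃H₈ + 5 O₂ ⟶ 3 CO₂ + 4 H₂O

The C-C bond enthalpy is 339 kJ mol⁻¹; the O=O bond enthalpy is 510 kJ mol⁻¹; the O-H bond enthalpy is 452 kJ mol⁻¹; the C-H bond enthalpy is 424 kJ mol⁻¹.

Let D be the C=O bond energy.
Σ(broken) = 2×339 + 8×424 + 5×510 = 6620
Σ(formed) = 6×D + 8×452 = 3616 + 6D
ΔH = Σ(broken) − Σ(formed) = (6620) − (3616 + 6D) = +3004 − 6D
Setting this equal to −1850 kJ gives 6D = 4854, so D = 809 kJ/mol.

D(C=O) ≈ 809 kJ/mol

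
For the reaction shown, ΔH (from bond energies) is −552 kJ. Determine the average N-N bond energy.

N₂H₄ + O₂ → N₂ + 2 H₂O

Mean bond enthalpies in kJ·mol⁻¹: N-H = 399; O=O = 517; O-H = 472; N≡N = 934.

Let D be the N-N bond energy.
Σ(broken) = 4×399 + 1×D + 1×517 = 2113 + D
Σ(formed) = 1×934 + 4×472 = 2822
ΔH = Σ(broken) − Σ(formed) = (2113 + D) − (2822) = −709 + D
Setting this equal to −552 kJ gives D = 157 kJ/mol.

D(N-N) ≈ 157 kJ/mol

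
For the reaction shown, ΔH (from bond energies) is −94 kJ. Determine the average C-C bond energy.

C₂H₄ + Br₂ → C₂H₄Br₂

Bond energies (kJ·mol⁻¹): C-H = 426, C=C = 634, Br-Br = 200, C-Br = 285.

D(C-C) ≈ 358 kJ/mol

Let D be the C-C bond energy.
Σ(broken) = 1×200 + 4×426 + 1×634 = 2538
Σ(formed) = 2×285 + 1×D + 4×426 = 2274 + D
ΔH = Σ(broken) − Σ(formed) = (2538) − (2274 + D) = +264 − D
Setting this equal to −94 kJ gives D = 358 kJ/mol.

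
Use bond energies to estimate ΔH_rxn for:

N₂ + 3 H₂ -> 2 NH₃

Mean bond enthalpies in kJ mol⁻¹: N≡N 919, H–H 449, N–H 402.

ΔH ≈ −146 kJ

Bonds broken (reactants):
  H–H: 3 × 449 = 1347
  N≡N: 1 × 919 = 919
  Σ(broken) = 2266 kJ
Bonds formed (products):
  N–H: 6 × 402 = 2412
  Σ(formed) = 2412 kJ
ΔH = Σ(broken) − Σ(formed) = 2266 − 2412 = −146 kJ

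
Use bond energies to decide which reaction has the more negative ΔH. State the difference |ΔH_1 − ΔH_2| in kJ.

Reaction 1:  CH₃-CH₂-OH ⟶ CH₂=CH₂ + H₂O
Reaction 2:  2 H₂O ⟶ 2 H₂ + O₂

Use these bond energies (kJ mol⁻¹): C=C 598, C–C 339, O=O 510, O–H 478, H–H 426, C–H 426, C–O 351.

Reaction 1, by 510 kJ

Reaction 1:
  Bonds broken (reactants):
    C–C: 1 × 339 = 339
    C–H: 5 × 426 = 2130
    C–O: 1 × 351 = 351
    O–H: 1 × 478 = 478
    Σ(broken) = 3298 kJ
  Bonds formed (products):
    C–H: 4 × 426 = 1704
    C=C: 1 × 598 = 598
    O–H: 2 × 478 = 956
    Σ(formed) = 3258 kJ
  ΔH_1 = 3298 − 3258 = +40 kJ
Reaction 2:
  Bonds broken (reactants):
    O–H: 4 × 478 = 1912
    Σ(broken) = 1912 kJ
  Bonds formed (products):
    H–H: 2 × 426 = 852
    O=O: 1 × 510 = 510
    Σ(formed) = 1362 kJ
  ΔH_2 = 1912 − 1362 = +550 kJ
ΔH_1 − ΔH_2 = −510 kJ, so reaction 1 has the more negative ΔH; |ΔH_1 − ΔH_2| = 510 kJ.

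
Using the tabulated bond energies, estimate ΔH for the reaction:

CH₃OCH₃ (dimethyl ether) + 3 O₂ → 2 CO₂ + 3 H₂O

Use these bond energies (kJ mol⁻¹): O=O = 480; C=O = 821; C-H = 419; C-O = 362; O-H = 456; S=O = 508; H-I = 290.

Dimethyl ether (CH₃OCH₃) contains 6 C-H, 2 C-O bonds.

Bonds broken (reactants):
  C-H: 6 × 419 = 2514
  C-O: 2 × 362 = 724
  O=O: 3 × 480 = 1440
  Σ(broken) = 4678 kJ
Bonds formed (products):
  C=O: 4 × 821 = 3284
  O-H: 6 × 456 = 2736
  Σ(formed) = 6020 kJ
ΔH = Σ(broken) − Σ(formed) = 4678 − 6020 = −1342 kJ

ΔH ≈ −1342 kJ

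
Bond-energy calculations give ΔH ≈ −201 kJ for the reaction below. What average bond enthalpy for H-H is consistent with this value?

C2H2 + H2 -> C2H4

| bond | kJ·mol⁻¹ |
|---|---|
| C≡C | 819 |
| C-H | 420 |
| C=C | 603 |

Let D be the H-H bond energy.
Σ(broken) = 1×819 + 2×420 + 1×D = 1659 + D
Σ(formed) = 4×420 + 1×603 = 2283
ΔH = Σ(broken) − Σ(formed) = (1659 + D) − (2283) = −624 + D
Setting this equal to −201 kJ gives D = 423 kJ/mol.

D(H-H) ≈ 423 kJ/mol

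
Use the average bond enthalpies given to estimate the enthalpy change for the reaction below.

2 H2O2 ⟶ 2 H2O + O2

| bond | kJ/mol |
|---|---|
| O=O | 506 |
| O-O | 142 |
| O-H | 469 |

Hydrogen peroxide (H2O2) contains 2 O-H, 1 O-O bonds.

ΔH ≈ −222 kJ

Bonds broken (reactants):
  O-H: 4 × 469 = 1876
  O-O: 2 × 142 = 284
  Σ(broken) = 2160 kJ
Bonds formed (products):
  O-H: 4 × 469 = 1876
  O=O: 1 × 506 = 506
  Σ(formed) = 2382 kJ
ΔH = Σ(broken) − Σ(formed) = 2160 − 2382 = −222 kJ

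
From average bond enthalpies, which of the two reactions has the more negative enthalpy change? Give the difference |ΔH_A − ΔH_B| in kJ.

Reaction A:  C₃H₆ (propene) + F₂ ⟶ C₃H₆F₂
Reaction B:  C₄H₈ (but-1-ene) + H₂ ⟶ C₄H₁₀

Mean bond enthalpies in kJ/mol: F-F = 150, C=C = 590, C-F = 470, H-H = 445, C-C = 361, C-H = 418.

Reaction A, by 399 kJ

Reaction A:
  Bonds broken (reactants):
    C-C: 1 × 361 = 361
    C-H: 6 × 418 = 2508
    C=C: 1 × 590 = 590
    F-F: 1 × 150 = 150
    Σ(broken) = 3609 kJ
  Bonds formed (products):
    C-C: 2 × 361 = 722
    C-F: 2 × 470 = 940
    C-H: 6 × 418 = 2508
    Σ(formed) = 4170 kJ
  ΔH_A = 3609 − 4170 = −561 kJ
Reaction B:
  Bonds broken (reactants):
    C-C: 2 × 361 = 722
    C-H: 8 × 418 = 3344
    C=C: 1 × 590 = 590
    H-H: 1 × 445 = 445
    Σ(broken) = 5101 kJ
  Bonds formed (products):
    C-C: 3 × 361 = 1083
    C-H: 10 × 418 = 4180
    Σ(formed) = 5263 kJ
  ΔH_B = 5101 − 5263 = −162 kJ
ΔH_A − ΔH_B = −399 kJ, so reaction A has the more negative ΔH; |ΔH_A − ΔH_B| = 399 kJ.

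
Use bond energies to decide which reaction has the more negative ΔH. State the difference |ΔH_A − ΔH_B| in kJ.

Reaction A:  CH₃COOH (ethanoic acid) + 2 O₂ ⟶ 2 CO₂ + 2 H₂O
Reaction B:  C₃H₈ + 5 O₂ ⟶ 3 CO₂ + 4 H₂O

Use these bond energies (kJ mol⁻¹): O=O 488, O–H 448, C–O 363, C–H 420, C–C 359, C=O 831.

Reaction B, by 1173 kJ

Reaction A:
  Bonds broken (reactants):
    C–C: 1 × 359 = 359
    C–H: 3 × 420 = 1260
    C–O: 1 × 363 = 363
    C=O: 1 × 831 = 831
    O–H: 1 × 448 = 448
    O=O: 2 × 488 = 976
    Σ(broken) = 4237 kJ
  Bonds formed (products):
    C=O: 4 × 831 = 3324
    O–H: 4 × 448 = 1792
    Σ(formed) = 5116 kJ
  ΔH_A = 4237 − 5116 = −879 kJ
Reaction B:
  Bonds broken (reactants):
    C–C: 2 × 359 = 718
    C–H: 8 × 420 = 3360
    O=O: 5 × 488 = 2440
    Σ(broken) = 6518 kJ
  Bonds formed (products):
    C=O: 6 × 831 = 4986
    O–H: 8 × 448 = 3584
    Σ(formed) = 8570 kJ
  ΔH_B = 6518 − 8570 = −2052 kJ
ΔH_A − ΔH_B = +1173 kJ, so reaction B has the more negative ΔH; |ΔH_A − ΔH_B| = 1173 kJ.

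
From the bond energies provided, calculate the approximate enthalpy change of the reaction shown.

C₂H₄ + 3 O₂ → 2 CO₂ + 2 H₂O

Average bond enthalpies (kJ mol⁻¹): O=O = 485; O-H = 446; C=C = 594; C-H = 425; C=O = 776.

ΔH ≈ −1139 kJ

Bonds broken (reactants):
  C-H: 4 × 425 = 1700
  C=C: 1 × 594 = 594
  O=O: 3 × 485 = 1455
  Σ(broken) = 3749 kJ
Bonds formed (products):
  C=O: 4 × 776 = 3104
  O-H: 4 × 446 = 1784
  Σ(formed) = 4888 kJ
ΔH = Σ(broken) − Σ(formed) = 3749 − 4888 = −1139 kJ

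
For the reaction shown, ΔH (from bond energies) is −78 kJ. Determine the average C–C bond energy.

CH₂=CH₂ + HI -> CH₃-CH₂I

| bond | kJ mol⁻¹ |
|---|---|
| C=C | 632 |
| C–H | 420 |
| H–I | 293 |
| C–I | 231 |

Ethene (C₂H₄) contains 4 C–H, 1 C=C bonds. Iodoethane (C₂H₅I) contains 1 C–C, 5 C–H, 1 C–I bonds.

D(C–C) ≈ 352 kJ/mol

Let D be the C–C bond energy.
Σ(broken) = 4×420 + 1×632 + 1×293 = 2605
Σ(formed) = 1×D + 5×420 + 1×231 = 2331 + D
ΔH = Σ(broken) − Σ(formed) = (2605) − (2331 + D) = +274 − D
Setting this equal to −78 kJ gives D = 352 kJ/mol.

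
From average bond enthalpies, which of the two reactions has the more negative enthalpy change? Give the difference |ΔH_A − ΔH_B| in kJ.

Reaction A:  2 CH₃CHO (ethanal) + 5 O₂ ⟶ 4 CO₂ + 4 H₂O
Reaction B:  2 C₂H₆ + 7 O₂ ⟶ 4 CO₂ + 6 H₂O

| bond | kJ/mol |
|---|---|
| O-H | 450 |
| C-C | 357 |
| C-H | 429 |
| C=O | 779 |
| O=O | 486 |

Reaction B, by 670 kJ

Reaction A:
  Bonds broken (reactants):
    C-C: 2 × 357 = 714
    C-H: 8 × 429 = 3432
    C=O: 2 × 779 = 1558
    O=O: 5 × 486 = 2430
    Σ(broken) = 8134 kJ
  Bonds formed (products):
    C=O: 8 × 779 = 6232
    O-H: 8 × 450 = 3600
    Σ(formed) = 9832 kJ
  ΔH_A = 8134 − 9832 = −1698 kJ
Reaction B:
  Bonds broken (reactants):
    C-C: 2 × 357 = 714
    C-H: 12 × 429 = 5148
    O=O: 7 × 486 = 3402
    Σ(broken) = 9264 kJ
  Bonds formed (products):
    C=O: 8 × 779 = 6232
    O-H: 12 × 450 = 5400
    Σ(formed) = 11632 kJ
  ΔH_B = 9264 − 11632 = −2368 kJ
ΔH_A − ΔH_B = +670 kJ, so reaction B has the more negative ΔH; |ΔH_A − ΔH_B| = 670 kJ.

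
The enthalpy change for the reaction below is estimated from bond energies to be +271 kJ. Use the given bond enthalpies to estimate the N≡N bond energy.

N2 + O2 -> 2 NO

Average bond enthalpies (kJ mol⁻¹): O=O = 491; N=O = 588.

Let D be the N≡N bond energy.
Σ(broken) = 1×D + 1×491 = 491 + D
Σ(formed) = 2×588 = 1176
ΔH = Σ(broken) − Σ(formed) = (491 + D) − (1176) = −685 + D
Setting this equal to +271 kJ gives D = 956 kJ/mol.

D(N≡N) ≈ 956 kJ/mol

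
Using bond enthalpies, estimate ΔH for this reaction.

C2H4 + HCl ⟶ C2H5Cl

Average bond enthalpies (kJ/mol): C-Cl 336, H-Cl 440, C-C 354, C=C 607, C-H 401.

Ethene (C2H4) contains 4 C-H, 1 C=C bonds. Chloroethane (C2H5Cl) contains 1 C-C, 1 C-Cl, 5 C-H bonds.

Bonds broken (reactants):
  C-H: 4 × 401 = 1604
  C=C: 1 × 607 = 607
  H-Cl: 1 × 440 = 440
  Σ(broken) = 2651 kJ
Bonds formed (products):
  C-C: 1 × 354 = 354
  C-Cl: 1 × 336 = 336
  C-H: 5 × 401 = 2005
  Σ(formed) = 2695 kJ
ΔH = Σ(broken) − Σ(formed) = 2651 − 2695 = −44 kJ

ΔH ≈ −44 kJ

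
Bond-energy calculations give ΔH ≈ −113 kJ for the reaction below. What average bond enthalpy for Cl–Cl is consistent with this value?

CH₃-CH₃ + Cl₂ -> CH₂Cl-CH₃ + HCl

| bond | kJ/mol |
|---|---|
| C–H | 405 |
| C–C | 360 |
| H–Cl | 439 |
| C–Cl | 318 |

D(Cl–Cl) ≈ 239 kJ/mol

Let D be the Cl–Cl bond energy.
Σ(broken) = 1×360 + 6×405 + 1×D = 2790 + D
Σ(formed) = 1×360 + 1×318 + 5×405 + 1×439 = 3142
ΔH = Σ(broken) − Σ(formed) = (2790 + D) − (3142) = −352 + D
Setting this equal to −113 kJ gives D = 239 kJ/mol.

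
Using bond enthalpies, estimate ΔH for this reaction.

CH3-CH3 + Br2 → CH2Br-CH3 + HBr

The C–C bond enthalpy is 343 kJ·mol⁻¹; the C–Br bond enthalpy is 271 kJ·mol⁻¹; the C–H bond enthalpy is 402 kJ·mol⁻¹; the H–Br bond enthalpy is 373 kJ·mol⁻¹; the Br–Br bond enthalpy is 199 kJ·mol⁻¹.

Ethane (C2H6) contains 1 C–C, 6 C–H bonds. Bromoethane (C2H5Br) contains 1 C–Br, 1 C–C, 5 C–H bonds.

ΔH ≈ −43 kJ

Bonds broken (reactants):
  Br–Br: 1 × 199 = 199
  C–C: 1 × 343 = 343
  C–H: 6 × 402 = 2412
  Σ(broken) = 2954 kJ
Bonds formed (products):
  C–Br: 1 × 271 = 271
  C–C: 1 × 343 = 343
  C–H: 5 × 402 = 2010
  H–Br: 1 × 373 = 373
  Σ(formed) = 2997 kJ
ΔH = Σ(broken) − Σ(formed) = 2954 − 2997 = −43 kJ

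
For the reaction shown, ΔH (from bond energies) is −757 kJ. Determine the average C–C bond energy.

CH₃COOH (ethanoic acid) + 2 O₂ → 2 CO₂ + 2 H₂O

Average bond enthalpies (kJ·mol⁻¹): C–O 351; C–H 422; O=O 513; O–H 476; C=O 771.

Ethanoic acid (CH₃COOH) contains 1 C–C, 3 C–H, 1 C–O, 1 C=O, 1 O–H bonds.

Let D be the C–C bond energy.
Σ(broken) = 1×D + 3×422 + 1×351 + 1×771 + 1×476 + 2×513 = 3890 + D
Σ(formed) = 4×771 + 4×476 = 4988
ΔH = Σ(broken) − Σ(formed) = (3890 + D) − (4988) = −1098 + D
Setting this equal to −757 kJ gives D = 341 kJ/mol.

D(C–C) ≈ 341 kJ/mol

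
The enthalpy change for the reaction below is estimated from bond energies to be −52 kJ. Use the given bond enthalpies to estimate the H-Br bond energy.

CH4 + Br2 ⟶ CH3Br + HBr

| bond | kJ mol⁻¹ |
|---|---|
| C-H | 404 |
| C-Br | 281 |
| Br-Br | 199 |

D(H-Br) ≈ 374 kJ/mol

Let D be the H-Br bond energy.
Σ(broken) = 1×199 + 4×404 = 1815
Σ(formed) = 1×281 + 3×404 + 1×D = 1493 + D
ΔH = Σ(broken) − Σ(formed) = (1815) − (1493 + D) = +322 − D
Setting this equal to −52 kJ gives D = 374 kJ/mol.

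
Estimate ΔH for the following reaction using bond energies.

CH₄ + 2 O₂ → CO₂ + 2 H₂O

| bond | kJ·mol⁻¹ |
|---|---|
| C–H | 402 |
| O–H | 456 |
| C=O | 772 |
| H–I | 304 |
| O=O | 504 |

ΔH ≈ −752 kJ

Bonds broken (reactants):
  C–H: 4 × 402 = 1608
  O=O: 2 × 504 = 1008
  Σ(broken) = 2616 kJ
Bonds formed (products):
  C=O: 2 × 772 = 1544
  O–H: 4 × 456 = 1824
  Σ(formed) = 3368 kJ
ΔH = Σ(broken) − Σ(formed) = 2616 − 3368 = −752 kJ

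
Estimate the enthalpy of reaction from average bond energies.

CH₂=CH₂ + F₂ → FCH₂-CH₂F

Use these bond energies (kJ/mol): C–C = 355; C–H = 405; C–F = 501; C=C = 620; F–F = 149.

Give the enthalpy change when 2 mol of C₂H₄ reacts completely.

Bonds broken (reactants):
  C–H: 4 × 405 = 1620
  C=C: 1 × 620 = 620
  F–F: 1 × 149 = 149
  Σ(broken) = 2389 kJ
Bonds formed (products):
  C–C: 1 × 355 = 355
  C–F: 2 × 501 = 1002
  C–H: 4 × 405 = 1620
  Σ(formed) = 2977 kJ
ΔH = Σ(broken) − Σ(formed) = 2389 − 2977 = −588 kJ
For 2× the reaction as written: 2 × (−588) = −1176 kJ

ΔH = −1176 kJ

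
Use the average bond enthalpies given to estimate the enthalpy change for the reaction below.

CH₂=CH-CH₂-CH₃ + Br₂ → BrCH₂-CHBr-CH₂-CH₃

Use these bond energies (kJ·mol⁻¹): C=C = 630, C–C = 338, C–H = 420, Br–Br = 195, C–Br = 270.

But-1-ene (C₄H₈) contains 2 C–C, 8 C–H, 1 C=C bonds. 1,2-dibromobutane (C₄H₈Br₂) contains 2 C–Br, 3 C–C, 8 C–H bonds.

Bonds broken (reactants):
  Br–Br: 1 × 195 = 195
  C–C: 2 × 338 = 676
  C–H: 8 × 420 = 3360
  C=C: 1 × 630 = 630
  Σ(broken) = 4861 kJ
Bonds formed (products):
  C–Br: 2 × 270 = 540
  C–C: 3 × 338 = 1014
  C–H: 8 × 420 = 3360
  Σ(formed) = 4914 kJ
ΔH = Σ(broken) − Σ(formed) = 4861 − 4914 = −53 kJ

ΔH ≈ −53 kJ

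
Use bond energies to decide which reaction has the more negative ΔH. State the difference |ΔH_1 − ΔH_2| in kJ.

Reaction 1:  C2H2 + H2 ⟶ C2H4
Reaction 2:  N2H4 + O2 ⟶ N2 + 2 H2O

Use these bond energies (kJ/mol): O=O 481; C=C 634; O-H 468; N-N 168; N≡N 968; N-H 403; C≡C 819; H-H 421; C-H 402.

Reaction 2, by 381 kJ

Reaction 1:
  Bonds broken (reactants):
    C≡C: 1 × 819 = 819
    C-H: 2 × 402 = 804
    H-H: 1 × 421 = 421
    Σ(broken) = 2044 kJ
  Bonds formed (products):
    C-H: 4 × 402 = 1608
    C=C: 1 × 634 = 634
    Σ(formed) = 2242 kJ
  ΔH_1 = 2044 − 2242 = −198 kJ
Reaction 2:
  Bonds broken (reactants):
    N-H: 4 × 403 = 1612
    N-N: 1 × 168 = 168
    O=O: 1 × 481 = 481
    Σ(broken) = 2261 kJ
  Bonds formed (products):
    N≡N: 1 × 968 = 968
    O-H: 4 × 468 = 1872
    Σ(formed) = 2840 kJ
  ΔH_2 = 2261 − 2840 = −579 kJ
ΔH_1 − ΔH_2 = +381 kJ, so reaction 2 has the more negative ΔH; |ΔH_1 − ΔH_2| = 381 kJ.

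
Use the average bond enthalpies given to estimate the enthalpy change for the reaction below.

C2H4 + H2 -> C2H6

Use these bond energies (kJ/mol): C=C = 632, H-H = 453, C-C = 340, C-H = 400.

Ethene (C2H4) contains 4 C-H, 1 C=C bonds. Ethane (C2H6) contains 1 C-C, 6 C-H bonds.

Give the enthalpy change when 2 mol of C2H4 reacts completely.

ΔH = −110 kJ

Bonds broken (reactants):
  C-H: 4 × 400 = 1600
  C=C: 1 × 632 = 632
  H-H: 1 × 453 = 453
  Σ(broken) = 2685 kJ
Bonds formed (products):
  C-C: 1 × 340 = 340
  C-H: 6 × 400 = 2400
  Σ(formed) = 2740 kJ
ΔH = Σ(broken) − Σ(formed) = 2685 − 2740 = −55 kJ
For 2× the reaction as written: 2 × (−55) = −110 kJ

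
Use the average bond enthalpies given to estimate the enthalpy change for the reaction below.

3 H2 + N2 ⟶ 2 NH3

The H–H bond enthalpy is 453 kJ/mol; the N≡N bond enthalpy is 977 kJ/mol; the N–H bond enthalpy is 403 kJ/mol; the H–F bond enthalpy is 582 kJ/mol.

Bonds broken (reactants):
  H–H: 3 × 453 = 1359
  N≡N: 1 × 977 = 977
  Σ(broken) = 2336 kJ
Bonds formed (products):
  N–H: 6 × 403 = 2418
  Σ(formed) = 2418 kJ
ΔH = Σ(broken) − Σ(formed) = 2336 − 2418 = −82 kJ

ΔH ≈ −82 kJ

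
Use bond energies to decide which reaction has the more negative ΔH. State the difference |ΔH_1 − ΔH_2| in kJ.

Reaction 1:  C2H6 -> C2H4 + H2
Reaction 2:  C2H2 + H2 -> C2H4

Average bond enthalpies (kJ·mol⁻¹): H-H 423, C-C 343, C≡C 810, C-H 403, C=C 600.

Reaction 1:
  Bonds broken (reactants):
    C-C: 1 × 343 = 343
    C-H: 6 × 403 = 2418
    Σ(broken) = 2761 kJ
  Bonds formed (products):
    C-H: 4 × 403 = 1612
    C=C: 1 × 600 = 600
    H-H: 1 × 423 = 423
    Σ(formed) = 2635 kJ
  ΔH_1 = 2761 − 2635 = +126 kJ
Reaction 2:
  Bonds broken (reactants):
    C≡C: 1 × 810 = 810
    C-H: 2 × 403 = 806
    H-H: 1 × 423 = 423
    Σ(broken) = 2039 kJ
  Bonds formed (products):
    C-H: 4 × 403 = 1612
    C=C: 1 × 600 = 600
    Σ(formed) = 2212 kJ
  ΔH_2 = 2039 − 2212 = −173 kJ
ΔH_1 − ΔH_2 = +299 kJ, so reaction 2 has the more negative ΔH; |ΔH_1 − ΔH_2| = 299 kJ.

Reaction 2, by 299 kJ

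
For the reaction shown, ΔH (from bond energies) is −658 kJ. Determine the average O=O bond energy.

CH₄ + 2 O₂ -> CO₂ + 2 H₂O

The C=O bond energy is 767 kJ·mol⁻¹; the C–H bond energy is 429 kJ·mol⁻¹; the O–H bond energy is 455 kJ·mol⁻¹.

D(O=O) ≈ 490 kJ/mol

Let D be the O=O bond energy.
Σ(broken) = 4×429 + 2×D = 1716 + 2D
Σ(formed) = 2×767 + 4×455 = 3354
ΔH = Σ(broken) − Σ(formed) = (1716 + 2D) − (3354) = −1638 + 2D
Setting this equal to −658 kJ gives 2D = 980, so D = 490 kJ/mol.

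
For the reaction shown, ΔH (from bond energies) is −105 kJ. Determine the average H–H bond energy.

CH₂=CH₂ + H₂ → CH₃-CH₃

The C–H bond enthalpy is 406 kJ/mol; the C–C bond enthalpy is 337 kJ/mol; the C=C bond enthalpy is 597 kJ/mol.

Let D be the H–H bond energy.
Σ(broken) = 4×406 + 1×597 + 1×D = 2221 + D
Σ(formed) = 1×337 + 6×406 = 2773
ΔH = Σ(broken) − Σ(formed) = (2221 + D) − (2773) = −552 + D
Setting this equal to −105 kJ gives D = 447 kJ/mol.

D(H–H) ≈ 447 kJ/mol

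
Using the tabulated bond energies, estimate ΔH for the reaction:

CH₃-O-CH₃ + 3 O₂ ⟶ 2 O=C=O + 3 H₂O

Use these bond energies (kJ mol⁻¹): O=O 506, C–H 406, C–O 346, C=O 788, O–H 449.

Bonds broken (reactants):
  C–H: 6 × 406 = 2436
  C–O: 2 × 346 = 692
  O=O: 3 × 506 = 1518
  Σ(broken) = 4646 kJ
Bonds formed (products):
  C=O: 4 × 788 = 3152
  O–H: 6 × 449 = 2694
  Σ(formed) = 5846 kJ
ΔH = Σ(broken) − Σ(formed) = 4646 − 5846 = −1200 kJ

ΔH ≈ −1200 kJ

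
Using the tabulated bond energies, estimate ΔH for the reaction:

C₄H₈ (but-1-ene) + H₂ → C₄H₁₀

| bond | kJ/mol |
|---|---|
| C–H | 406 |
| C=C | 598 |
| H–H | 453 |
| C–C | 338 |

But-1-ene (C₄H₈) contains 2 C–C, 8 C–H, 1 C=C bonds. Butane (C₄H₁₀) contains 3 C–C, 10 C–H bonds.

ΔH ≈ −99 kJ

Bonds broken (reactants):
  C–C: 2 × 338 = 676
  C–H: 8 × 406 = 3248
  C=C: 1 × 598 = 598
  H–H: 1 × 453 = 453
  Σ(broken) = 4975 kJ
Bonds formed (products):
  C–C: 3 × 338 = 1014
  C–H: 10 × 406 = 4060
  Σ(formed) = 5074 kJ
ΔH = Σ(broken) − Σ(formed) = 4975 − 5074 = −99 kJ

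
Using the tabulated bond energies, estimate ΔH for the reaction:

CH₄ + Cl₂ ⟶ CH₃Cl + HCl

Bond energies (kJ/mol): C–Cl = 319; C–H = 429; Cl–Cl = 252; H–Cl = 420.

Bonds broken (reactants):
  C–H: 4 × 429 = 1716
  Cl–Cl: 1 × 252 = 252
  Σ(broken) = 1968 kJ
Bonds formed (products):
  C–Cl: 1 × 319 = 319
  C–H: 3 × 429 = 1287
  H–Cl: 1 × 420 = 420
  Σ(formed) = 2026 kJ
ΔH = Σ(broken) − Σ(formed) = 1968 − 2026 = −58 kJ

ΔH ≈ −58 kJ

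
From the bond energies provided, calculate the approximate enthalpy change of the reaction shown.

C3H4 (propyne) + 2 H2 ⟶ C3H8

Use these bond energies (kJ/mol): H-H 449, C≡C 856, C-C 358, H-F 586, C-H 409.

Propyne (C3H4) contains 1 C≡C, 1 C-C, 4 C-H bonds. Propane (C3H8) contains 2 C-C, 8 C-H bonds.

ΔH ≈ −240 kJ

Bonds broken (reactants):
  C≡C: 1 × 856 = 856
  C-C: 1 × 358 = 358
  C-H: 4 × 409 = 1636
  H-H: 2 × 449 = 898
  Σ(broken) = 3748 kJ
Bonds formed (products):
  C-C: 2 × 358 = 716
  C-H: 8 × 409 = 3272
  Σ(formed) = 3988 kJ
ΔH = Σ(broken) − Σ(formed) = 3748 − 3988 = −240 kJ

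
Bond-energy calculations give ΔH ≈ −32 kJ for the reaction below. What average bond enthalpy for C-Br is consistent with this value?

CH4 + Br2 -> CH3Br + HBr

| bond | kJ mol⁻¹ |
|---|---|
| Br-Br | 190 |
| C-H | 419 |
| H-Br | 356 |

Let D be the C-Br bond energy.
Σ(broken) = 1×190 + 4×419 = 1866
Σ(formed) = 1×D + 3×419 + 1×356 = 1613 + D
ΔH = Σ(broken) − Σ(formed) = (1866) − (1613 + D) = +253 − D
Setting this equal to −32 kJ gives D = 285 kJ/mol.

D(C-Br) ≈ 285 kJ/mol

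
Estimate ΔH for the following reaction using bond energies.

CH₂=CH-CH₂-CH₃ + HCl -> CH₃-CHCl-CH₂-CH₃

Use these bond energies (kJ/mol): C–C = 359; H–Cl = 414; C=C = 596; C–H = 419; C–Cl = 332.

Bonds broken (reactants):
  C–C: 2 × 359 = 718
  C–H: 8 × 419 = 3352
  C=C: 1 × 596 = 596
  H–Cl: 1 × 414 = 414
  Σ(broken) = 5080 kJ
Bonds formed (products):
  C–C: 3 × 359 = 1077
  C–Cl: 1 × 332 = 332
  C–H: 9 × 419 = 3771
  Σ(formed) = 5180 kJ
ΔH = Σ(broken) − Σ(formed) = 5080 − 5180 = −100 kJ

ΔH ≈ −100 kJ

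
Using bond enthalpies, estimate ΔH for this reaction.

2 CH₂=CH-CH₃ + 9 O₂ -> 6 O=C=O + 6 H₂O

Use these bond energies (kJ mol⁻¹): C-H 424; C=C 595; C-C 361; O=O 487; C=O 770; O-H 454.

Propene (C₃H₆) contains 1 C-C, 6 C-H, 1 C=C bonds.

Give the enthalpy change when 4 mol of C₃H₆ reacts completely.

Bonds broken (reactants):
  C-C: 2 × 361 = 722
  C-H: 12 × 424 = 5088
  C=C: 2 × 595 = 1190
  O=O: 9 × 487 = 4383
  Σ(broken) = 11383 kJ
Bonds formed (products):
  C=O: 12 × 770 = 9240
  O-H: 12 × 454 = 5448
  Σ(formed) = 14688 kJ
ΔH = Σ(broken) − Σ(formed) = 11383 − 14688 = −3305 kJ
For 2× the reaction as written: 2 × (−3305) = −6610 kJ

ΔH = −6610 kJ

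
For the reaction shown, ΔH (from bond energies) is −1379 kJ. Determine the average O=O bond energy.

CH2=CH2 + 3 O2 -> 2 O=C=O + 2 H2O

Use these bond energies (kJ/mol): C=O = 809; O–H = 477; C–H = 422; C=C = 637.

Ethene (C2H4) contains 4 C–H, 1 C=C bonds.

D(O=O) ≈ 480 kJ/mol

Let D be the O=O bond energy.
Σ(broken) = 4×422 + 1×637 + 3×D = 2325 + 3D
Σ(formed) = 4×809 + 4×477 = 5144
ΔH = Σ(broken) − Σ(formed) = (2325 + 3D) − (5144) = −2819 + 3D
Setting this equal to −1379 kJ gives 3D = 1440, so D = 480 kJ/mol.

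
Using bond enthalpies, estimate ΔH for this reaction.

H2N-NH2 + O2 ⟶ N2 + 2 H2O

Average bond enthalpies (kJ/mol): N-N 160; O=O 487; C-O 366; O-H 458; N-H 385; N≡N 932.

Bonds broken (reactants):
  N-H: 4 × 385 = 1540
  N-N: 1 × 160 = 160
  O=O: 1 × 487 = 487
  Σ(broken) = 2187 kJ
Bonds formed (products):
  N≡N: 1 × 932 = 932
  O-H: 4 × 458 = 1832
  Σ(formed) = 2764 kJ
ΔH = Σ(broken) − Σ(formed) = 2187 − 2764 = −577 kJ

ΔH ≈ −577 kJ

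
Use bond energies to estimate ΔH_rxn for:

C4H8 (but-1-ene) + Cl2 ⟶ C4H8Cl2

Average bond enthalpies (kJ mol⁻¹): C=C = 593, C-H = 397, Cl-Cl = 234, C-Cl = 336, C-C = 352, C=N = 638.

Bonds broken (reactants):
  C-C: 2 × 352 = 704
  C-H: 8 × 397 = 3176
  C=C: 1 × 593 = 593
  Cl-Cl: 1 × 234 = 234
  Σ(broken) = 4707 kJ
Bonds formed (products):
  C-C: 3 × 352 = 1056
  C-Cl: 2 × 336 = 672
  C-H: 8 × 397 = 3176
  Σ(formed) = 4904 kJ
ΔH = Σ(broken) − Σ(formed) = 4707 − 4904 = −197 kJ

ΔH ≈ −197 kJ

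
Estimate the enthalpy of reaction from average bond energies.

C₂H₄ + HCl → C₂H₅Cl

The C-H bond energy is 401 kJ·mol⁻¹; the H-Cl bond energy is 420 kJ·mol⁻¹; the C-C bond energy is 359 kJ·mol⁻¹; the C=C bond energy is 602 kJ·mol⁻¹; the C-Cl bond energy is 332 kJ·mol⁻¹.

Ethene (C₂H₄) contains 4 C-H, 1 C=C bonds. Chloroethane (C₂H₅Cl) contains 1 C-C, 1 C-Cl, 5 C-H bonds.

Bonds broken (reactants):
  C-H: 4 × 401 = 1604
  C=C: 1 × 602 = 602
  H-Cl: 1 × 420 = 420
  Σ(broken) = 2626 kJ
Bonds formed (products):
  C-C: 1 × 359 = 359
  C-Cl: 1 × 332 = 332
  C-H: 5 × 401 = 2005
  Σ(formed) = 2696 kJ
ΔH = Σ(broken) − Σ(formed) = 2626 − 2696 = −70 kJ

ΔH ≈ −70 kJ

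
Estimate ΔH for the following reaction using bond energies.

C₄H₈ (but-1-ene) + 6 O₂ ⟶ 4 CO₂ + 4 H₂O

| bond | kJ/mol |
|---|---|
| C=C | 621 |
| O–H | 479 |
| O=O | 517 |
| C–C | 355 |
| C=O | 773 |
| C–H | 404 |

ΔH ≈ −2351 kJ

Bonds broken (reactants):
  C–C: 2 × 355 = 710
  C–H: 8 × 404 = 3232
  C=C: 1 × 621 = 621
  O=O: 6 × 517 = 3102
  Σ(broken) = 7665 kJ
Bonds formed (products):
  C=O: 8 × 773 = 6184
  O–H: 8 × 479 = 3832
  Σ(formed) = 10016 kJ
ΔH = Σ(broken) − Σ(formed) = 7665 − 10016 = −2351 kJ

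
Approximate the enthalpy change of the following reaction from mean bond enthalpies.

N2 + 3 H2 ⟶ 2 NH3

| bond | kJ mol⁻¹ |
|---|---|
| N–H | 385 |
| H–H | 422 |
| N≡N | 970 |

Bonds broken (reactants):
  H–H: 3 × 422 = 1266
  N≡N: 1 × 970 = 970
  Σ(broken) = 2236 kJ
Bonds formed (products):
  N–H: 6 × 385 = 2310
  Σ(formed) = 2310 kJ
ΔH = Σ(broken) − Σ(formed) = 2236 − 2310 = −74 kJ

ΔH ≈ −74 kJ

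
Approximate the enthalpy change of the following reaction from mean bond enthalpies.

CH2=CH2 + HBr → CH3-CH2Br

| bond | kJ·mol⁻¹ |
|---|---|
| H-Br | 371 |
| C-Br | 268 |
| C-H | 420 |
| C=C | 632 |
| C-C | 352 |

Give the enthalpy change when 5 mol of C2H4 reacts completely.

Bonds broken (reactants):
  C-H: 4 × 420 = 1680
  C=C: 1 × 632 = 632
  H-Br: 1 × 371 = 371
  Σ(broken) = 2683 kJ
Bonds formed (products):
  C-Br: 1 × 268 = 268
  C-C: 1 × 352 = 352
  C-H: 5 × 420 = 2100
  Σ(formed) = 2720 kJ
ΔH = Σ(broken) − Σ(formed) = 2683 − 2720 = −37 kJ
For 5× the reaction as written: 5 × (−37) = −185 kJ

ΔH = −185 kJ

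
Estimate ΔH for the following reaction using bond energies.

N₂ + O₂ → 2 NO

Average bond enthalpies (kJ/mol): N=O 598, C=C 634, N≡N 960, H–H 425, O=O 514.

ΔH ≈ +278 kJ

Bonds broken (reactants):
  N≡N: 1 × 960 = 960
  O=O: 1 × 514 = 514
  Σ(broken) = 1474 kJ
Bonds formed (products):
  N=O: 2 × 598 = 1196
  Σ(formed) = 1196 kJ
ΔH = Σ(broken) − Σ(formed) = 1474 − 1196 = +278 kJ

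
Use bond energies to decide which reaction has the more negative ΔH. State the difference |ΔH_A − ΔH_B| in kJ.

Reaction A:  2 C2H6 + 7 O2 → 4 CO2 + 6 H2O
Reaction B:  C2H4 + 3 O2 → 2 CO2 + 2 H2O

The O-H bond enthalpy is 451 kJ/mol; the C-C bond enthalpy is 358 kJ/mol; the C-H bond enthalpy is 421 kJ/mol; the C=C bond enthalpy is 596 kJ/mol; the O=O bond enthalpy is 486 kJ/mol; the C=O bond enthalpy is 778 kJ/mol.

Reaction A, by 1288 kJ

Reaction A:
  Bonds broken (reactants):
    C-C: 2 × 358 = 716
    C-H: 12 × 421 = 5052
    O=O: 7 × 486 = 3402
    Σ(broken) = 9170 kJ
  Bonds formed (products):
    C=O: 8 × 778 = 6224
    O-H: 12 × 451 = 5412
    Σ(formed) = 11636 kJ
  ΔH_A = 9170 − 11636 = −2466 kJ
Reaction B:
  Bonds broken (reactants):
    C-H: 4 × 421 = 1684
    C=C: 1 × 596 = 596
    O=O: 3 × 486 = 1458
    Σ(broken) = 3738 kJ
  Bonds formed (products):
    C=O: 4 × 778 = 3112
    O-H: 4 × 451 = 1804
    Σ(formed) = 4916 kJ
  ΔH_B = 3738 − 4916 = −1178 kJ
ΔH_A − ΔH_B = −1288 kJ, so reaction A has the more negative ΔH; |ΔH_A − ΔH_B| = 1288 kJ.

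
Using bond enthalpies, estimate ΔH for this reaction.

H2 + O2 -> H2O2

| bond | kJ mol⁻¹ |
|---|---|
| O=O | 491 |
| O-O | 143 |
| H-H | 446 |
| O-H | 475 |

ΔH ≈ −156 kJ

Bonds broken (reactants):
  H-H: 1 × 446 = 446
  O=O: 1 × 491 = 491
  Σ(broken) = 937 kJ
Bonds formed (products):
  O-H: 2 × 475 = 950
  O-O: 1 × 143 = 143
  Σ(formed) = 1093 kJ
ΔH = Σ(broken) − Σ(formed) = 937 − 1093 = −156 kJ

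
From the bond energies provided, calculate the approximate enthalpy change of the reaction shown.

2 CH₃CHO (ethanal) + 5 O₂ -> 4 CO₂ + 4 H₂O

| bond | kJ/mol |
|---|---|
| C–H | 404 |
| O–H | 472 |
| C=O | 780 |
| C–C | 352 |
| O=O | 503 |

Bonds broken (reactants):
  C–C: 2 × 352 = 704
  C–H: 8 × 404 = 3232
  C=O: 2 × 780 = 1560
  O=O: 5 × 503 = 2515
  Σ(broken) = 8011 kJ
Bonds formed (products):
  C=O: 8 × 780 = 6240
  O–H: 8 × 472 = 3776
  Σ(formed) = 10016 kJ
ΔH = Σ(broken) − Σ(formed) = 8011 − 10016 = −2005 kJ

ΔH ≈ −2005 kJ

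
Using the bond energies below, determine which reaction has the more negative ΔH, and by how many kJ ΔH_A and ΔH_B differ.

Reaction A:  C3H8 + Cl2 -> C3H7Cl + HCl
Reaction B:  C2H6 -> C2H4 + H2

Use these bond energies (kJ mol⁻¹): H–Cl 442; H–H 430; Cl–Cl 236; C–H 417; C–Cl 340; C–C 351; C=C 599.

Reaction A:
  Bonds broken (reactants):
    C–C: 2 × 351 = 702
    C–H: 8 × 417 = 3336
    Cl–Cl: 1 × 236 = 236
    Σ(broken) = 4274 kJ
  Bonds formed (products):
    C–C: 2 × 351 = 702
    C–Cl: 1 × 340 = 340
    C–H: 7 × 417 = 2919
    H–Cl: 1 × 442 = 442
    Σ(formed) = 4403 kJ
  ΔH_A = 4274 − 4403 = −129 kJ
Reaction B:
  Bonds broken (reactants):
    C–C: 1 × 351 = 351
    C–H: 6 × 417 = 2502
    Σ(broken) = 2853 kJ
  Bonds formed (products):
    C–H: 4 × 417 = 1668
    C=C: 1 × 599 = 599
    H–H: 1 × 430 = 430
    Σ(formed) = 2697 kJ
  ΔH_B = 2853 − 2697 = +156 kJ
ΔH_A − ΔH_B = −285 kJ, so reaction A has the more negative ΔH; |ΔH_A − ΔH_B| = 285 kJ.

Reaction A, by 285 kJ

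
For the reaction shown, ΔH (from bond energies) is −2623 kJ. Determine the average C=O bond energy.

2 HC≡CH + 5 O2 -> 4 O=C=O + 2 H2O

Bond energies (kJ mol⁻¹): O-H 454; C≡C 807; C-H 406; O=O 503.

D(C=O) ≈ 820 kJ/mol

Let D be the C=O bond energy.
Σ(broken) = 2×807 + 4×406 + 5×503 = 5753
Σ(formed) = 8×D + 4×454 = 1816 + 8D
ΔH = Σ(broken) − Σ(formed) = (5753) − (1816 + 8D) = +3937 − 8D
Setting this equal to −2623 kJ gives 8D = 6560, so D = 820 kJ/mol.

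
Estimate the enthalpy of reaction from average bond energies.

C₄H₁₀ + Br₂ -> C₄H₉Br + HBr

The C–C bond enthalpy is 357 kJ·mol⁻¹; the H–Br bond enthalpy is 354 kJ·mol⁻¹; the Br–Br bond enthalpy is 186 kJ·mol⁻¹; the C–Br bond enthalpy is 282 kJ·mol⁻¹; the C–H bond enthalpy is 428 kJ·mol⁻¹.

Bonds broken (reactants):
  Br–Br: 1 × 186 = 186
  C–C: 3 × 357 = 1071
  C–H: 10 × 428 = 4280
  Σ(broken) = 5537 kJ
Bonds formed (products):
  C–Br: 1 × 282 = 282
  C–C: 3 × 357 = 1071
  C–H: 9 × 428 = 3852
  H–Br: 1 × 354 = 354
  Σ(formed) = 5559 kJ
ΔH = Σ(broken) − Σ(formed) = 5537 − 5559 = −22 kJ

ΔH ≈ −22 kJ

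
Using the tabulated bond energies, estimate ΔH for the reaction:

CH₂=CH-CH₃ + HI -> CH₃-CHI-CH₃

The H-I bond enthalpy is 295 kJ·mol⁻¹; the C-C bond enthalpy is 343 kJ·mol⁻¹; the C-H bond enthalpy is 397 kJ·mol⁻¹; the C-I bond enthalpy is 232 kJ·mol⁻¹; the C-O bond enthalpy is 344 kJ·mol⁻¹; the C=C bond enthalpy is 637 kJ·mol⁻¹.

Bonds broken (reactants):
  C-C: 1 × 343 = 343
  C-H: 6 × 397 = 2382
  C=C: 1 × 637 = 637
  H-I: 1 × 295 = 295
  Σ(broken) = 3657 kJ
Bonds formed (products):
  C-C: 2 × 343 = 686
  C-H: 7 × 397 = 2779
  C-I: 1 × 232 = 232
  Σ(formed) = 3697 kJ
ΔH = Σ(broken) − Σ(formed) = 3657 − 3697 = −40 kJ

ΔH ≈ −40 kJ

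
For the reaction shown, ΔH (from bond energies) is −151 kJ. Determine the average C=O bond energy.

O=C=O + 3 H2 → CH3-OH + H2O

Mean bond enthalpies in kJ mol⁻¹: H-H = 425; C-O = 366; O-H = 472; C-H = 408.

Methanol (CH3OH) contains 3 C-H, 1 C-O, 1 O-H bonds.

D(C=O) ≈ 790 kJ/mol

Let D be the C=O bond energy.
Σ(broken) = 2×D + 3×425 = 1275 + 2D
Σ(formed) = 3×408 + 1×366 + 3×472 = 3006
ΔH = Σ(broken) − Σ(formed) = (1275 + 2D) − (3006) = −1731 + 2D
Setting this equal to −151 kJ gives 2D = 1580, so D = 790 kJ/mol.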